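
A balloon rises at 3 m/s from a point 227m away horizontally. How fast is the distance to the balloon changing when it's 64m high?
192√89/2225 ≈ 0.8141 m/s

z² = 227² + y²
z = √(227² + 64²) = 25√89
dz/dt = y/z · dy/dt = 64/(25√89) · 3 = 192√89/2225 ≈ 0.8141 m/s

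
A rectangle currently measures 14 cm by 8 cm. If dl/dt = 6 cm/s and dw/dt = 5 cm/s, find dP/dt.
22 cm/s

P = 2(l + w)
dP/dt = 2(dl/dt + dw/dt) = 2(6 + 5) = 22 cm/s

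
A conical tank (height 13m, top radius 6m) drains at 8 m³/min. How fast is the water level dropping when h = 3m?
338/(81π) ≈ 1.328 m/min

r/h = 6/13, so r = (6/13)h
V = (1/3)πr²h = (1/3)π((6/13)h)²h = (12/169)πh³
dV/dh = (36/169)πh²
dh/dt = (dV/dt)/(dV/dh) = -8/((36/169)π·3²) = -338/(81π) m/min
The level is dropping at 338/(81π) ≈ 1.328 m/min.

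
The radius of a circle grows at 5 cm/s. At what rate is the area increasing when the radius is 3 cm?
30π cm²/s

A = πr²
dA/dt = 2πr · dr/dt = 2π(3)(5) = 30π cm²/s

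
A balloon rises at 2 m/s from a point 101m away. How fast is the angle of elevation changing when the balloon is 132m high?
0.007312 rad/s

tan(θ) = y/101
sec²(θ) · dθ/dt = (1/101) · dy/dt
dθ/dt = cos²(θ)/101 · 2 = 101/(101² + 132²) · 2
dθ/dt = 0.007312 rad/s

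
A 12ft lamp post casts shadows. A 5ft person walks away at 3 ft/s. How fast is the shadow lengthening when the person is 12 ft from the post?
15/7 ft/s

By similar triangles: 12/(x+s) = 5/s
Solving: s = 5x/7
ds/dt = 5/7 · dx/dt = 5/7 · 3 = 15/7 ft/s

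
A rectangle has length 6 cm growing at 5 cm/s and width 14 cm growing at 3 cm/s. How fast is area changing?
88 cm²/s

A = lw
dA/dt = w·dl/dt + l·dw/dt = 14·5 + 6·3 = 88 cm²/s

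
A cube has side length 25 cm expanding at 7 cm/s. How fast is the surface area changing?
2100 cm²/s

A = 6s²
dA/dt = 12s · ds/dt = 12·25·7 = 2100 cm²/s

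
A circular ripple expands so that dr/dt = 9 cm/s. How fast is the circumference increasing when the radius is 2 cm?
18π cm/s

C = 2πr
dC/dt = 2π · dr/dt = 2π · 9 = 18π cm/s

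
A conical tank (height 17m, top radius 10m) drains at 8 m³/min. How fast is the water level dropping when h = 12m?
289/(1800π) ≈ 0.05111 m/min

r/h = 10/17, so r = (10/17)h
V = (1/3)πr²h = (1/3)π((10/17)h)²h = (100/867)πh³
dV/dh = (100/289)πh²
dh/dt = (dV/dt)/(dV/dh) = -8/((100/289)π·12²) = -289/(1800π) m/min
The level is dropping at 289/(1800π) ≈ 0.05111 m/min.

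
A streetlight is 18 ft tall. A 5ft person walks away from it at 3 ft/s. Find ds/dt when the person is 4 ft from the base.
15/13 ft/s

By similar triangles: 18/(x+s) = 5/s
Solving: s = 5x/13
ds/dt = 5/13 · dx/dt = 5/13 · 3 = 15/13 ft/s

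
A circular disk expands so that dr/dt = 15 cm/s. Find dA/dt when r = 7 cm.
210π cm²/s

A = πr²
dA/dt = 2πr · dr/dt = 2π(7)(15) = 210π cm²/s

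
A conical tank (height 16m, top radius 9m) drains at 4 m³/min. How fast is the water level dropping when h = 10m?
256/(2025π) ≈ 0.04024 m/min

r/h = 9/16, so r = (9/16)h
V = (1/3)πr²h = (1/3)π((9/16)h)²h = (27/256)πh³
dV/dh = (81/256)πh²
dh/dt = (dV/dt)/(dV/dh) = -4/((81/256)π·10²) = -256/(2025π) m/min
The level is dropping at 256/(2025π) ≈ 0.04024 m/min.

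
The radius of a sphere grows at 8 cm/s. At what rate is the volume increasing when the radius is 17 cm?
9248π cm³/s

V = (4/3)πr³
dV/dt = dV/dr · dr/dt = 4πr² · 8
At r = 17: dV/dt = 9248π cm³/s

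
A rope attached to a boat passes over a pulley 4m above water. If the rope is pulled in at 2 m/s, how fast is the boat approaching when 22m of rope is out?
22√13/39 ≈ 2.034 m/s

rope² = x² + 4²
x = √(22² - 4²) = 6√13
dx/dt = (rope/x) · d(rope)/dt = (22/(6√13)) · (-2) = -22√13/39 m/s
The boat approaches at 22√13/39 ≈ 2.034 m/s.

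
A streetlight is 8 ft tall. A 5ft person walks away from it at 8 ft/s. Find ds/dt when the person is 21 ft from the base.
40/3 ft/s

By similar triangles: 8/(x+s) = 5/s
Solving: s = 5x/3
ds/dt = 5/3 · dx/dt = 5/3 · 8 = 40/3 ft/s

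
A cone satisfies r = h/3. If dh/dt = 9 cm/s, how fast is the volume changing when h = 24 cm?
576π cm³/s

V = (1/3)π(h/3)²h = πh³/27
dV/dt = πh²/9 · 9
At h = 24: dV/dt = 576π cm³/s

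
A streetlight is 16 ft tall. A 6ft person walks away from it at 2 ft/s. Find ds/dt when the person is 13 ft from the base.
6/5 ft/s

By similar triangles: 16/(x+s) = 6/s
Solving: s = 6x/10
ds/dt = 6/10 · dx/dt = 3/5 · 2 = 6/5 ft/s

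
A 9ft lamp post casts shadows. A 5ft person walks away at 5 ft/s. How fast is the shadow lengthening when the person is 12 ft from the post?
25/4 ft/s

By similar triangles: 9/(x+s) = 5/s
Solving: s = 5x/4
ds/dt = 5/4 · dx/dt = 5/4 · 5 = 25/4 ft/s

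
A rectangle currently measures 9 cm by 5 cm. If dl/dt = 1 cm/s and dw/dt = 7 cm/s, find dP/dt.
16 cm/s

P = 2(l + w)
dP/dt = 2(dl/dt + dw/dt) = 2(1 + 7) = 16 cm/s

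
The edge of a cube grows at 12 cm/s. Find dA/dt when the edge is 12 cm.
1728 cm²/s

A = 6s²
dA/dt = 12s · ds/dt = 12·12·12 = 1728 cm²/s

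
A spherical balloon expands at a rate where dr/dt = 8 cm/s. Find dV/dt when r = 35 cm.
39200π cm³/s

V = (4/3)πr³
dV/dt = dV/dr · dr/dt = 4πr² · 8
At r = 35: dV/dt = 39200π cm³/s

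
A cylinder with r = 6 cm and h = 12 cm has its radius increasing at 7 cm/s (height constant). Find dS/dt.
336π cm²/s

S = 2πrh + 2πr² (lateral + bases)
dS/dt = (2πh + 4πr)·dr/dt = (2π·12 + 4π·6)·7
= 336π cm²/s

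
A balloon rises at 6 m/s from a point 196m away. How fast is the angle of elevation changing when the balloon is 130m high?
0.02126 rad/s

tan(θ) = y/196
sec²(θ) · dθ/dt = (1/196) · dy/dt
dθ/dt = cos²(θ)/196 · 6 = 196/(196² + 130²) · 6
dθ/dt = 0.02126 rad/s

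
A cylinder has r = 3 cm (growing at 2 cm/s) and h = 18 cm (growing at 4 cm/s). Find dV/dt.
252π cm³/s

V = πr²h
dV/dt = 2πrh·dr/dt + πr²·dh/dt
= 2π(3)(18)(2) + π(3)²(4)
= 252π cm³/s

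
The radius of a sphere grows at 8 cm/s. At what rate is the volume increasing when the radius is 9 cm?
2592π cm³/s

V = (4/3)πr³
dV/dt = dV/dr · dr/dt = 4πr² · 8
At r = 9: dV/dt = 2592π cm³/s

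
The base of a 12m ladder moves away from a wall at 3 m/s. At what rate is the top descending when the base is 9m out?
9√7/7 ≈ 3.402 m/s

x² + y² = 12²
2x·dx/dt + 2y·dy/dt = 0
dy/dt = -x/y · dx/dt = -9/(3√7) · 3 = -9√7/7 m/s
The top is descending at 9√7/7 ≈ 3.402 m/s.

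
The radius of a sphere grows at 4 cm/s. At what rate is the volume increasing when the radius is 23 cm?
8464π cm³/s

V = (4/3)πr³
dV/dt = dV/dr · dr/dt = 4πr² · 4
At r = 23: dV/dt = 8464π cm³/s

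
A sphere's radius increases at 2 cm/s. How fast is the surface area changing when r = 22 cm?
352π cm²/s

S = 4πr²
dS/dt = dS/dr · dr/dt = 8πr · 2
At r = 22: dS/dt = 352π cm²/s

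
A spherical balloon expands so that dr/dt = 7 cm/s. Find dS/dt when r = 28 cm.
1568π cm²/s

S = 4πr²
dS/dt = dS/dr · dr/dt = 8πr · 7
At r = 28: dS/dt = 1568π cm²/s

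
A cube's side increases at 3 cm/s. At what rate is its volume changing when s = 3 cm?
81 cm³/s

V = s³
dV/dt = 3s² · ds/dt = 3·3²·3 = 81 cm³/s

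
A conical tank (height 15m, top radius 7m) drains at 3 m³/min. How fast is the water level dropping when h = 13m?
675/(8281π) ≈ 0.02595 m/min

r/h = 7/15, so r = (7/15)h
V = (1/3)πr²h = (1/3)π((7/15)h)²h = (49/675)πh³
dV/dh = (49/225)πh²
dh/dt = (dV/dt)/(dV/dh) = -3/((49/225)π·13²) = -675/(8281π) m/min
The level is dropping at 675/(8281π) ≈ 0.02595 m/min.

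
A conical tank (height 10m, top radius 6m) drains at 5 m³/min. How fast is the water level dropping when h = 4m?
125/(144π) ≈ 0.2763 m/min

r/h = 6/10, so r = (3/5)h
V = (1/3)πr²h = (1/3)π((3/5)h)²h = (3/25)πh³
dV/dh = (9/25)πh²
dh/dt = (dV/dt)/(dV/dh) = -5/((9/25)π·4²) = -125/(144π) m/min
The level is dropping at 125/(144π) ≈ 0.2763 m/min.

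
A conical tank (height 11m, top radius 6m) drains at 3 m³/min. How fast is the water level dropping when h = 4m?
121/(192π) ≈ 0.2006 m/min

r/h = 6/11, so r = (6/11)h
V = (1/3)πr²h = (1/3)π((6/11)h)²h = (12/121)πh³
dV/dh = (36/121)πh²
dh/dt = (dV/dt)/(dV/dh) = -3/((36/121)π·4²) = -121/(192π) m/min
The level is dropping at 121/(192π) ≈ 0.2006 m/min.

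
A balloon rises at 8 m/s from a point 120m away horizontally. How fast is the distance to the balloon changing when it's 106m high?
424√6409/6409 ≈ 5.296 m/s

z² = 120² + y²
z = √(120² + 106²) = 2√6409
dz/dt = y/z · dy/dt = 106/(2√6409) · 8 = 424√6409/6409 ≈ 5.296 m/s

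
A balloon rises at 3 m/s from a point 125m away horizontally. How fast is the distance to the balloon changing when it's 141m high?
423√35506/35506 ≈ 2.245 m/s

z² = 125² + y²
z = √(125² + 141²) = √35506
dz/dt = y/z · dy/dt = 141/√35506 · 3 = 423√35506/35506 ≈ 2.245 m/s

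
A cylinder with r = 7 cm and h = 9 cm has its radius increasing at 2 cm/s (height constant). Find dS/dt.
92π cm²/s

S = 2πrh + 2πr² (lateral + bases)
dS/dt = (2πh + 4πr)·dr/dt = (2π·9 + 4π·7)·2
= 92π cm²/s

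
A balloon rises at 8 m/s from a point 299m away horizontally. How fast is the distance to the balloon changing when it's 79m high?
316√95642/47821 ≈ 2.044 m/s

z² = 299² + y²
z = √(299² + 79²) = √95642
dz/dt = y/z · dy/dt = 79/√95642 · 8 = 316√95642/47821 ≈ 2.044 m/s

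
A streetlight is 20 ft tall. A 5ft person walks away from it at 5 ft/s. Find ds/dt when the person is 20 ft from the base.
5/3 ft/s

By similar triangles: 20/(x+s) = 5/s
Solving: s = 5x/15
ds/dt = 5/15 · dx/dt = 1/3 · 5 = 5/3 ft/s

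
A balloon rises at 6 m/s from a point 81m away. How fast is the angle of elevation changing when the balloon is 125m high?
0.021906 rad/s

tan(θ) = y/81
sec²(θ) · dθ/dt = (1/81) · dy/dt
dθ/dt = cos²(θ)/81 · 6 = 81/(81² + 125²) · 6
dθ/dt = 0.021906 rad/s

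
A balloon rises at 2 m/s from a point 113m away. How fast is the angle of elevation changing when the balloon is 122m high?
0.008173 rad/s

tan(θ) = y/113
sec²(θ) · dθ/dt = (1/113) · dy/dt
dθ/dt = cos²(θ)/113 · 2 = 113/(113² + 122²) · 2
dθ/dt = 0.008173 rad/s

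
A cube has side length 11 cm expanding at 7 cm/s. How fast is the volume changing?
2541 cm³/s

V = s³
dV/dt = 3s² · ds/dt = 3·11²·7 = 2541 cm³/s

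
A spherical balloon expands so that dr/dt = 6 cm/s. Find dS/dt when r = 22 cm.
1056π cm²/s

S = 4πr²
dS/dt = dS/dr · dr/dt = 8πr · 6
At r = 22: dS/dt = 1056π cm²/s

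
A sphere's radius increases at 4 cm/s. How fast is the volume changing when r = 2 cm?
64π cm³/s

V = (4/3)πr³
dV/dt = dV/dr · dr/dt = 4πr² · 4
At r = 2: dV/dt = 64π cm³/s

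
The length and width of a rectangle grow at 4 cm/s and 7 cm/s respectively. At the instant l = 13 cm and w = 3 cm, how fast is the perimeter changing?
22 cm/s

P = 2(l + w)
dP/dt = 2(dl/dt + dw/dt) = 2(4 + 7) = 22 cm/s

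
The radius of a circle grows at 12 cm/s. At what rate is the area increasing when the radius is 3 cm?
72π cm²/s

A = πr²
dA/dt = 2πr · dr/dt = 2π(3)(12) = 72π cm²/s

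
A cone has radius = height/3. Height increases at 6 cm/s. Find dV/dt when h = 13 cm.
338π/3 cm³/s

V = (1/3)π(h/3)²h = πh³/27
dV/dt = πh²/9 · 6
At h = 13: dV/dt = 338π/3 cm³/s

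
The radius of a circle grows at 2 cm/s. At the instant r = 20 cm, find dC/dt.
4π cm/s

C = 2πr
dC/dt = 2π · dr/dt = 2π · 2 = 4π cm/s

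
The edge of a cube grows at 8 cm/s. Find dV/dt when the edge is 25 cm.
15000 cm³/s

V = s³
dV/dt = 3s² · ds/dt = 3·25²·8 = 15000 cm³/s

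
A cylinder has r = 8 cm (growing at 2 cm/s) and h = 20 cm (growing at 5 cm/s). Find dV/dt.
960π cm³/s

V = πr²h
dV/dt = 2πrh·dr/dt + πr²·dh/dt
= 2π(8)(20)(2) + π(8)²(5)
= 960π cm³/s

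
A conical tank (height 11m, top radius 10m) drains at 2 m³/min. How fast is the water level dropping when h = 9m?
121/(4050π) ≈ 0.00951 m/min

r/h = 10/11, so r = (10/11)h
V = (1/3)πr²h = (1/3)π((10/11)h)²h = (100/363)πh³
dV/dh = (100/121)πh²
dh/dt = (dV/dt)/(dV/dh) = -2/((100/121)π·9²) = -121/(4050π) m/min
The level is dropping at 121/(4050π) ≈ 0.00951 m/min.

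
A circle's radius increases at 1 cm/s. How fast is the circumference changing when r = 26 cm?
2π cm/s

C = 2πr
dC/dt = 2π · dr/dt = 2π · 1 = 2π cm/s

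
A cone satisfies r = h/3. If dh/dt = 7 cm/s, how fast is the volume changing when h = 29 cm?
5887π/9 cm³/s

V = (1/3)π(h/3)²h = πh³/27
dV/dt = πh²/9 · 7
At h = 29: dV/dt = 5887π/9 cm³/s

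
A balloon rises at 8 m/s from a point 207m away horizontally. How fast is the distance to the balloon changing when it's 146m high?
1168√64165/64165 ≈ 4.611 m/s

z² = 207² + y²
z = √(207² + 146²) = √64165
dz/dt = y/z · dy/dt = 146/√64165 · 8 = 1168√64165/64165 ≈ 4.611 m/s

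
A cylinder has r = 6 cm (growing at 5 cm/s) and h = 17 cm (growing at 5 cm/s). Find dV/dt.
1200π cm³/s

V = πr²h
dV/dt = 2πrh·dr/dt + πr²·dh/dt
= 2π(6)(17)(5) + π(6)²(5)
= 1200π cm³/s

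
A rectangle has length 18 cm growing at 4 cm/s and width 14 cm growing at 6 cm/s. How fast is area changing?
164 cm²/s

A = lw
dA/dt = w·dl/dt + l·dw/dt = 14·4 + 18·6 = 164 cm²/s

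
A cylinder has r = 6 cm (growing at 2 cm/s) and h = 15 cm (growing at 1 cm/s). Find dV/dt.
396π cm³/s

V = πr²h
dV/dt = 2πrh·dr/dt + πr²·dh/dt
= 2π(6)(15)(2) + π(6)²(1)
= 396π cm³/s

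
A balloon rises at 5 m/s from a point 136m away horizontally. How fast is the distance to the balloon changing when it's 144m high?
90√613/613 ≈ 3.635 m/s

z² = 136² + y²
z = √(136² + 144²) = 8√613
dz/dt = y/z · dy/dt = 144/(8√613) · 5 = 90√613/613 ≈ 3.635 m/s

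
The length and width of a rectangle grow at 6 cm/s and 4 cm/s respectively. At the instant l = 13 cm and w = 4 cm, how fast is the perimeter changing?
20 cm/s

P = 2(l + w)
dP/dt = 2(dl/dt + dw/dt) = 2(6 + 4) = 20 cm/s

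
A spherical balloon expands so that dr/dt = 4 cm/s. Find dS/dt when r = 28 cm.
896π cm²/s

S = 4πr²
dS/dt = dS/dr · dr/dt = 8πr · 4
At r = 28: dS/dt = 896π cm²/s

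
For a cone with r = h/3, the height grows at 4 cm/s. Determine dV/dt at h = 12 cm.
64π cm³/s

V = (1/3)π(h/3)²h = πh³/27
dV/dt = πh²/9 · 4
At h = 12: dV/dt = 64π cm³/s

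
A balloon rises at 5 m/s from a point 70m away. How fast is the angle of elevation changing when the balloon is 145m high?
0.0135 rad/s

tan(θ) = y/70
sec²(θ) · dθ/dt = (1/70) · dy/dt
dθ/dt = cos²(θ)/70 · 5 = 70/(70² + 145²) · 5
dθ/dt = 0.0135 rad/s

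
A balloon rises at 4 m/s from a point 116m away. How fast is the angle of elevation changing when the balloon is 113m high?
0.017693 rad/s

tan(θ) = y/116
sec²(θ) · dθ/dt = (1/116) · dy/dt
dθ/dt = cos²(θ)/116 · 4 = 116/(116² + 113²) · 4
dθ/dt = 0.017693 rad/s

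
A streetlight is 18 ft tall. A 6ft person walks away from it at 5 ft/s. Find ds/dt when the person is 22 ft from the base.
5/2 ft/s

By similar triangles: 18/(x+s) = 6/s
Solving: s = 6x/12
ds/dt = 6/12 · dx/dt = 1/2 · 5 = 5/2 ft/s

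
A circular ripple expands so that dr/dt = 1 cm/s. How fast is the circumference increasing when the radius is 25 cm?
2π cm/s

C = 2πr
dC/dt = 2π · dr/dt = 2π · 1 = 2π cm/s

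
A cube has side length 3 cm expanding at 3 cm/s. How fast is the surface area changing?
108 cm²/s

A = 6s²
dA/dt = 12s · ds/dt = 12·3·3 = 108 cm²/s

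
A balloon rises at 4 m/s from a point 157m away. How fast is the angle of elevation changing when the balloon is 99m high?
0.018229 rad/s

tan(θ) = y/157
sec²(θ) · dθ/dt = (1/157) · dy/dt
dθ/dt = cos²(θ)/157 · 4 = 157/(157² + 99²) · 4
dθ/dt = 0.018229 rad/s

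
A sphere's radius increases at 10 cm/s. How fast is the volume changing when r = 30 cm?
36000π cm³/s

V = (4/3)πr³
dV/dt = dV/dr · dr/dt = 4πr² · 10
At r = 30: dV/dt = 36000π cm³/s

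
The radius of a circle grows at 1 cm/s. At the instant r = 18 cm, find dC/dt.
2π cm/s

C = 2πr
dC/dt = 2π · dr/dt = 2π · 1 = 2π cm/s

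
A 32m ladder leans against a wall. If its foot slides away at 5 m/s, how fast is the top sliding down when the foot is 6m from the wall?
15√247/247 ≈ 0.9544 m/s

x² + y² = 32²
2x·dx/dt + 2y·dy/dt = 0
dy/dt = -x/y · dx/dt = -6/(2√247) · 5 = -15√247/247 m/s
The top is descending at 15√247/247 ≈ 0.9544 m/s.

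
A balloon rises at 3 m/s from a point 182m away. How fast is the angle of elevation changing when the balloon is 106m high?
0.012308 rad/s

tan(θ) = y/182
sec²(θ) · dθ/dt = (1/182) · dy/dt
dθ/dt = cos²(θ)/182 · 3 = 182/(182² + 106²) · 3
dθ/dt = 0.012308 rad/s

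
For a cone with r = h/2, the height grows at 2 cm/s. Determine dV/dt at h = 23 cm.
529π/2 cm³/s

V = (1/3)π(h/2)²h = πh³/12
dV/dt = πh²/4 · 2
At h = 23: dV/dt = 529π/2 cm³/s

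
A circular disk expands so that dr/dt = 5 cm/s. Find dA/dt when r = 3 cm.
30π cm²/s

A = πr²
dA/dt = 2πr · dr/dt = 2π(3)(5) = 30π cm²/s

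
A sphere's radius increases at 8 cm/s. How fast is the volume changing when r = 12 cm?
4608π cm³/s

V = (4/3)πr³
dV/dt = dV/dr · dr/dt = 4πr² · 8
At r = 12: dV/dt = 4608π cm³/s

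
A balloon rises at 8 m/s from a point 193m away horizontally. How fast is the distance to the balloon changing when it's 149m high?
596√2378/5945 ≈ 4.889 m/s

z² = 193² + y²
z = √(193² + 149²) = 5√2378
dz/dt = y/z · dy/dt = 149/(5√2378) · 8 = 596√2378/5945 ≈ 4.889 m/s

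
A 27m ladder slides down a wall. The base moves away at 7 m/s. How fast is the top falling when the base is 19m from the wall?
133√23/92 ≈ 6.933 m/s

x² + y² = 27²
2x·dx/dt + 2y·dy/dt = 0
dy/dt = -x/y · dx/dt = -19/(4√23) · 7 = -133√23/92 m/s
The top is descending at 133√23/92 ≈ 6.933 m/s.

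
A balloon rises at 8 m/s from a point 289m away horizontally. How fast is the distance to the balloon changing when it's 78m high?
624√89605/89605 ≈ 2.085 m/s

z² = 289² + y²
z = √(289² + 78²) = √89605
dz/dt = y/z · dy/dt = 78/√89605 · 8 = 624√89605/89605 ≈ 2.085 m/s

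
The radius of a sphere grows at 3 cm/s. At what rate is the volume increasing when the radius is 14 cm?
2352π cm³/s

V = (4/3)πr³
dV/dt = dV/dr · dr/dt = 4πr² · 3
At r = 14: dV/dt = 2352π cm³/s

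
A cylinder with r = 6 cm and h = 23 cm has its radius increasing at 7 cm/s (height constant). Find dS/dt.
490π cm²/s

S = 2πrh + 2πr² (lateral + bases)
dS/dt = (2πh + 4πr)·dr/dt = (2π·23 + 4π·6)·7
= 490π cm²/s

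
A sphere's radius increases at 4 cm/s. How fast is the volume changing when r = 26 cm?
10816π cm³/s

V = (4/3)πr³
dV/dt = dV/dr · dr/dt = 4πr² · 4
At r = 26: dV/dt = 10816π cm³/s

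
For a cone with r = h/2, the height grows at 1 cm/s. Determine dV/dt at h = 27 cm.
729π/4 cm³/s

V = (1/3)π(h/2)²h = πh³/12
dV/dt = πh²/4 · 1
At h = 27: dV/dt = 729π/4 cm³/s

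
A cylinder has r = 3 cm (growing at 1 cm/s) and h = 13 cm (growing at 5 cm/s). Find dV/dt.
123π cm³/s

V = πr²h
dV/dt = 2πrh·dr/dt + πr²·dh/dt
= 2π(3)(13)(1) + π(3)²(5)
= 123π cm³/s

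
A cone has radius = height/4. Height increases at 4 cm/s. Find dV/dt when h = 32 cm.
256π cm³/s

V = (1/3)π(h/4)²h = πh³/48
dV/dt = πh²/16 · 4
At h = 32: dV/dt = 256π cm³/s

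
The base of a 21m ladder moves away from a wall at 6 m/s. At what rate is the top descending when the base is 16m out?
96√185/185 ≈ 7.058 m/s

x² + y² = 21²
2x·dx/dt + 2y·dy/dt = 0
dy/dt = -x/y · dx/dt = -16/√185 · 6 = -96√185/185 m/s
The top is descending at 96√185/185 ≈ 7.058 m/s.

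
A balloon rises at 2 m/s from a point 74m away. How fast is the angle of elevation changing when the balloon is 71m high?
0.014072 rad/s

tan(θ) = y/74
sec²(θ) · dθ/dt = (1/74) · dy/dt
dθ/dt = cos²(θ)/74 · 2 = 74/(74² + 71²) · 2
dθ/dt = 0.014072 rad/s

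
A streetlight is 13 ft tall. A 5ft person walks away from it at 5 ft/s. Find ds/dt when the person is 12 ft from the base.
25/8 ft/s

By similar triangles: 13/(x+s) = 5/s
Solving: s = 5x/8
ds/dt = 5/8 · dx/dt = 5/8 · 5 = 25/8 ft/s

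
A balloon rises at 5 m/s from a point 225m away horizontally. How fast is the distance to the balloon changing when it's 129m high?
215√7474/7474 ≈ 2.487 m/s

z² = 225² + y²
z = √(225² + 129²) = 3√7474
dz/dt = y/z · dy/dt = 129/(3√7474) · 5 = 215√7474/7474 ≈ 2.487 m/s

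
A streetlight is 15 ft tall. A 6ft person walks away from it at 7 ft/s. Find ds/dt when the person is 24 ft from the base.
14/3 ft/s

By similar triangles: 15/(x+s) = 6/s
Solving: s = 6x/9
ds/dt = 6/9 · dx/dt = 2/3 · 7 = 14/3 ft/s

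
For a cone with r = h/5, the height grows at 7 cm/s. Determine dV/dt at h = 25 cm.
175π cm³/s

V = (1/3)π(h/5)²h = πh³/75
dV/dt = πh²/25 · 7
At h = 25: dV/dt = 175π cm³/s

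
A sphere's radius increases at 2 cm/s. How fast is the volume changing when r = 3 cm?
72π cm³/s

V = (4/3)πr³
dV/dt = dV/dr · dr/dt = 4πr² · 2
At r = 3: dV/dt = 72π cm³/s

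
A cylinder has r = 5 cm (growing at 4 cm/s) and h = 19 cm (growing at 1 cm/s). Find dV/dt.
785π cm³/s

V = πr²h
dV/dt = 2πrh·dr/dt + πr²·dh/dt
= 2π(5)(19)(4) + π(5)²(1)
= 785π cm³/s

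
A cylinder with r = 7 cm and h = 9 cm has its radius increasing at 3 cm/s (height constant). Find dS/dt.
138π cm²/s

S = 2πrh + 2πr² (lateral + bases)
dS/dt = (2πh + 4πr)·dr/dt = (2π·9 + 4π·7)·3
= 138π cm²/s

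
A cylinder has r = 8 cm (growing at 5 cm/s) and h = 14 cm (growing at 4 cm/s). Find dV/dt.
1376π cm³/s

V = πr²h
dV/dt = 2πrh·dr/dt + πr²·dh/dt
= 2π(8)(14)(5) + π(8)²(4)
= 1376π cm³/s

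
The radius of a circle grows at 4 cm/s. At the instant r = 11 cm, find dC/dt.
8π cm/s

C = 2πr
dC/dt = 2π · dr/dt = 2π · 4 = 8π cm/s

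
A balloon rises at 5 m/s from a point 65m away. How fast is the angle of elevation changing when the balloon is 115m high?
0.018625 rad/s

tan(θ) = y/65
sec²(θ) · dθ/dt = (1/65) · dy/dt
dθ/dt = cos²(θ)/65 · 5 = 65/(65² + 115²) · 5
dθ/dt = 0.018625 rad/s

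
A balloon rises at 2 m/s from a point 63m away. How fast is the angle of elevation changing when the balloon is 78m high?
0.012534 rad/s

tan(θ) = y/63
sec²(θ) · dθ/dt = (1/63) · dy/dt
dθ/dt = cos²(θ)/63 · 2 = 63/(63² + 78²) · 2
dθ/dt = 0.012534 rad/s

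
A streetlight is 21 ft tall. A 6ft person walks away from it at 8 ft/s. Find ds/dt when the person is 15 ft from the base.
16/5 ft/s

By similar triangles: 21/(x+s) = 6/s
Solving: s = 6x/15
ds/dt = 6/15 · dx/dt = 2/5 · 8 = 16/5 ft/s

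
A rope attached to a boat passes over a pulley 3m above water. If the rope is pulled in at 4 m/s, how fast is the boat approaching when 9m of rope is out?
3√2 ≈ 4.243 m/s

rope² = x² + 3²
x = √(9² - 3²) = 6√2
dx/dt = (rope/x) · d(rope)/dt = (9/(6√2)) · (-4) = -3√2 m/s
The boat approaches at 3√2 ≈ 4.243 m/s.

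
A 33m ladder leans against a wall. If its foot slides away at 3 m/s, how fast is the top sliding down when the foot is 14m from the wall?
42√893/893 ≈ 1.405 m/s

x² + y² = 33²
2x·dx/dt + 2y·dy/dt = 0
dy/dt = -x/y · dx/dt = -14/√893 · 3 = -42√893/893 m/s
The top is descending at 42√893/893 ≈ 1.405 m/s.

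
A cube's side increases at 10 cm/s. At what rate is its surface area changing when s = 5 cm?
600 cm²/s

A = 6s²
dA/dt = 12s · ds/dt = 12·5·10 = 600 cm²/s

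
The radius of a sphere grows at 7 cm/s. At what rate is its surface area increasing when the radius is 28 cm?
1568π cm²/s

S = 4πr²
dS/dt = dS/dr · dr/dt = 8πr · 7
At r = 28: dS/dt = 1568π cm²/s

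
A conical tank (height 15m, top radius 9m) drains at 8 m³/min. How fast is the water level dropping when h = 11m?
200/(1089π) ≈ 0.05846 m/min

r/h = 9/15, so r = (3/5)h
V = (1/3)πr²h = (1/3)π((3/5)h)²h = (3/25)πh³
dV/dh = (9/25)πh²
dh/dt = (dV/dt)/(dV/dh) = -8/((9/25)π·11²) = -200/(1089π) m/min
The level is dropping at 200/(1089π) ≈ 0.05846 m/min.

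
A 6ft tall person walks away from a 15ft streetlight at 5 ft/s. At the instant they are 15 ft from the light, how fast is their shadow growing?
10/3 ft/s

By similar triangles: 15/(x+s) = 6/s
Solving: s = 6x/9
ds/dt = 6/9 · dx/dt = 2/3 · 5 = 10/3 ft/s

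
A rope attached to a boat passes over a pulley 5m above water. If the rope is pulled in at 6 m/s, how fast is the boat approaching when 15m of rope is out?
9√2/2 ≈ 6.364 m/s

rope² = x² + 5²
x = √(15² - 5²) = 10√2
dx/dt = (rope/x) · d(rope)/dt = (15/(10√2)) · (-6) = -9√2/2 m/s
The boat approaches at 9√2/2 ≈ 6.364 m/s.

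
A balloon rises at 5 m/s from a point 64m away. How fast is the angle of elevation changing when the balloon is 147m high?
0.012449 rad/s

tan(θ) = y/64
sec²(θ) · dθ/dt = (1/64) · dy/dt
dθ/dt = cos²(θ)/64 · 5 = 64/(64² + 147²) · 5
dθ/dt = 0.012449 rad/s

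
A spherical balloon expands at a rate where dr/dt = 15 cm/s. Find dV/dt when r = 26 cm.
40560π cm³/s

V = (4/3)πr³
dV/dt = dV/dr · dr/dt = 4πr² · 15
At r = 26: dV/dt = 40560π cm³/s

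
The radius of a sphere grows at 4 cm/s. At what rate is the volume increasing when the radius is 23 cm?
8464π cm³/s

V = (4/3)πr³
dV/dt = dV/dr · dr/dt = 4πr² · 4
At r = 23: dV/dt = 8464π cm³/s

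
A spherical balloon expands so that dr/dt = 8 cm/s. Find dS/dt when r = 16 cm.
1024π cm²/s

S = 4πr²
dS/dt = dS/dr · dr/dt = 8πr · 8
At r = 16: dS/dt = 1024π cm²/s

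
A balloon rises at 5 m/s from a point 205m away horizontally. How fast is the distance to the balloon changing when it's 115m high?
23√2210/442 ≈ 2.446 m/s

z² = 205² + y²
z = √(205² + 115²) = 5√2210
dz/dt = y/z · dy/dt = 115/(5√2210) · 5 = 23√2210/442 ≈ 2.446 m/s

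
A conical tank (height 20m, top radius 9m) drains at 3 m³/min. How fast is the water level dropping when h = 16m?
25/(432π) ≈ 0.01842 m/min

r/h = 9/20, so r = (9/20)h
V = (1/3)πr²h = (1/3)π((9/20)h)²h = (27/400)πh³
dV/dh = (81/400)πh²
dh/dt = (dV/dt)/(dV/dh) = -3/((81/400)π·16²) = -25/(432π) m/min
The level is dropping at 25/(432π) ≈ 0.01842 m/min.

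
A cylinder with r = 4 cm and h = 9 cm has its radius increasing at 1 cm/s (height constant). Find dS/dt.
34π cm²/s

S = 2πrh + 2πr² (lateral + bases)
dS/dt = (2πh + 4πr)·dr/dt = (2π·9 + 4π·4)·1
= 34π cm²/s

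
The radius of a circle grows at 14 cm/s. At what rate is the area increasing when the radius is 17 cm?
476π cm²/s

A = πr²
dA/dt = 2πr · dr/dt = 2π(17)(14) = 476π cm²/s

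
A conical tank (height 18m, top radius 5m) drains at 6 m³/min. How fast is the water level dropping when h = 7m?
1944/(1225π) ≈ 0.5051 m/min

r/h = 5/18, so r = (5/18)h
V = (1/3)πr²h = (1/3)π((5/18)h)²h = (25/972)πh³
dV/dh = (25/324)πh²
dh/dt = (dV/dt)/(dV/dh) = -6/((25/324)π·7²) = -1944/(1225π) m/min
The level is dropping at 1944/(1225π) ≈ 0.5051 m/min.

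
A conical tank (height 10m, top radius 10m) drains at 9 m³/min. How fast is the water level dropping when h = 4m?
9/(16π) ≈ 0.179 m/min

r/h = 10/10, so r = h
V = (1/3)πr²h = (1/3)π(h)²h = (1/3)πh³
dV/dh = πh²
dh/dt = (dV/dt)/(dV/dh) = -9/(π·4²) = -9/(16π) m/min
The level is dropping at 9/(16π) ≈ 0.179 m/min.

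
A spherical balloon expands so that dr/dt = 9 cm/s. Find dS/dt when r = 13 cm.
936π cm²/s

S = 4πr²
dS/dt = dS/dr · dr/dt = 8πr · 9
At r = 13: dS/dt = 936π cm²/s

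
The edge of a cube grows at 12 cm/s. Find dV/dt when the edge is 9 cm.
2916 cm³/s

V = s³
dV/dt = 3s² · ds/dt = 3·9²·12 = 2916 cm³/s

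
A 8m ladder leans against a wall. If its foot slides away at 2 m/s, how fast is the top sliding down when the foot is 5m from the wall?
10√39/39 ≈ 1.601 m/s

x² + y² = 8²
2x·dx/dt + 2y·dy/dt = 0
dy/dt = -x/y · dx/dt = -5/√39 · 2 = -10√39/39 m/s
The top is descending at 10√39/39 ≈ 1.601 m/s.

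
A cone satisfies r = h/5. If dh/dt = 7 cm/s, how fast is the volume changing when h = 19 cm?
2527π/25 cm³/s

V = (1/3)π(h/5)²h = πh³/75
dV/dt = πh²/25 · 7
At h = 19: dV/dt = 2527π/25 cm³/s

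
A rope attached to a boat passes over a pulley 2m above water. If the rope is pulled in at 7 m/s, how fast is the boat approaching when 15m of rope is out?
105√221/221 ≈ 7.063 m/s

rope² = x² + 2²
x = √(15² - 2²) = √221
dx/dt = (rope/x) · d(rope)/dt = (15/√221) · (-7) = -105√221/221 m/s
The boat approaches at 105√221/221 ≈ 7.063 m/s.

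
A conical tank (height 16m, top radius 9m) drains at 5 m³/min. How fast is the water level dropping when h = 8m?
20/(81π) ≈ 0.0786 m/min

r/h = 9/16, so r = (9/16)h
V = (1/3)πr²h = (1/3)π((9/16)h)²h = (27/256)πh³
dV/dh = (81/256)πh²
dh/dt = (dV/dt)/(dV/dh) = -5/((81/256)π·8²) = -20/(81π) m/min
The level is dropping at 20/(81π) ≈ 0.0786 m/min.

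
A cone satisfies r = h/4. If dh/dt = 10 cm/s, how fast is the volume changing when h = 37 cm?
6845π/8 cm³/s

V = (1/3)π(h/4)²h = πh³/48
dV/dt = πh²/16 · 10
At h = 37: dV/dt = 6845π/8 cm³/s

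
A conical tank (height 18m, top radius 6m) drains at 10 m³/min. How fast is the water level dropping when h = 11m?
90/(121π) ≈ 0.2368 m/min

r/h = 6/18, so r = (1/3)h
V = (1/3)πr²h = (1/3)π((1/3)h)²h = (1/27)πh³
dV/dh = (1/9)πh²
dh/dt = (dV/dt)/(dV/dh) = -10/((1/9)π·11²) = -90/(121π) m/min
The level is dropping at 90/(121π) ≈ 0.2368 m/min.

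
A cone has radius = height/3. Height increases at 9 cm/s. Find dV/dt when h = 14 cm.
196π cm³/s

V = (1/3)π(h/3)²h = πh³/27
dV/dt = πh²/9 · 9
At h = 14: dV/dt = 196π cm³/s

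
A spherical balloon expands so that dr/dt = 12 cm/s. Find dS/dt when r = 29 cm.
2784π cm²/s

S = 4πr²
dS/dt = dS/dr · dr/dt = 8πr · 12
At r = 29: dS/dt = 2784π cm²/s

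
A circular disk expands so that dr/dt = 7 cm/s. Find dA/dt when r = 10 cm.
140π cm²/s

A = πr²
dA/dt = 2πr · dr/dt = 2π(10)(7) = 140π cm²/s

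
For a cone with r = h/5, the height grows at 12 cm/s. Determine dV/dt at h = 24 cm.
6912π/25 cm³/s

V = (1/3)π(h/5)²h = πh³/75
dV/dt = πh²/25 · 12
At h = 24: dV/dt = 6912π/25 cm³/s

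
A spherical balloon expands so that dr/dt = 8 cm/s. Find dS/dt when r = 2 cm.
128π cm²/s

S = 4πr²
dS/dt = dS/dr · dr/dt = 8πr · 8
At r = 2: dS/dt = 128π cm²/s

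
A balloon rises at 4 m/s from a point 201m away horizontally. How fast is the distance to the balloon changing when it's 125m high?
250√56026/28013 ≈ 2.112 m/s

z² = 201² + y²
z = √(201² + 125²) = √56026
dz/dt = y/z · dy/dt = 125/√56026 · 4 = 250√56026/28013 ≈ 2.112 m/s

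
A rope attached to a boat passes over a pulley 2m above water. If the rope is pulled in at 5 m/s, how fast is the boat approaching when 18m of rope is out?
9√5/4 ≈ 5.031 m/s

rope² = x² + 2²
x = √(18² - 2²) = 8√5
dx/dt = (rope/x) · d(rope)/dt = (18/(8√5)) · (-5) = -9√5/4 m/s
The boat approaches at 9√5/4 ≈ 5.031 m/s.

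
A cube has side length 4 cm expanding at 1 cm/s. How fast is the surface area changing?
48 cm²/s

A = 6s²
dA/dt = 12s · ds/dt = 12·4·1 = 48 cm²/s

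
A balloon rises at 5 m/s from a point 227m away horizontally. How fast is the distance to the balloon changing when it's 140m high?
700√71129/71129 ≈ 2.625 m/s

z² = 227² + y²
z = √(227² + 140²) = √71129
dz/dt = y/z · dy/dt = 140/√71129 · 5 = 700√71129/71129 ≈ 2.625 m/s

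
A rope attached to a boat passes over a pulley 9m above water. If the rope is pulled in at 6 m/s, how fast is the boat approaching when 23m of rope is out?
69√7/28 ≈ 6.52 m/s

rope² = x² + 9²
x = √(23² - 9²) = 8√7
dx/dt = (rope/x) · d(rope)/dt = (23/(8√7)) · (-6) = -69√7/28 m/s
The boat approaches at 69√7/28 ≈ 6.52 m/s.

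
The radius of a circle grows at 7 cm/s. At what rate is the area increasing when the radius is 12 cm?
168π cm²/s

A = πr²
dA/dt = 2πr · dr/dt = 2π(12)(7) = 168π cm²/s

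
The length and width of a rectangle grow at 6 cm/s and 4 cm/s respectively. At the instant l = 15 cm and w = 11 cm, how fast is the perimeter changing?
20 cm/s

P = 2(l + w)
dP/dt = 2(dl/dt + dw/dt) = 2(6 + 4) = 20 cm/s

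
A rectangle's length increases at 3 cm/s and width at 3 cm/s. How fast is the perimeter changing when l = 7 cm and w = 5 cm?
12 cm/s

P = 2(l + w)
dP/dt = 2(dl/dt + dw/dt) = 2(3 + 3) = 12 cm/s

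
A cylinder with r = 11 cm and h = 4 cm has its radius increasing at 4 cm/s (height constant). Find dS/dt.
208π cm²/s

S = 2πrh + 2πr² (lateral + bases)
dS/dt = (2πh + 4πr)·dr/dt = (2π·4 + 4π·11)·4
= 208π cm²/s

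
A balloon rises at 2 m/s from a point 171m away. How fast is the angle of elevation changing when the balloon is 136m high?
0.007164 rad/s

tan(θ) = y/171
sec²(θ) · dθ/dt = (1/171) · dy/dt
dθ/dt = cos²(θ)/171 · 2 = 171/(171² + 136²) · 2
dθ/dt = 0.007164 rad/s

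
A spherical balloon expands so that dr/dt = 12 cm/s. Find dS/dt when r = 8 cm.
768π cm²/s

S = 4πr²
dS/dt = dS/dr · dr/dt = 8πr · 12
At r = 8: dS/dt = 768π cm²/s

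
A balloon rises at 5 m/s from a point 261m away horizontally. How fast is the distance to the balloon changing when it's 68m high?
68√72745/14549 ≈ 1.261 m/s

z² = 261² + y²
z = √(261² + 68²) = √72745
dz/dt = y/z · dy/dt = 68/√72745 · 5 = 68√72745/14549 ≈ 1.261 m/s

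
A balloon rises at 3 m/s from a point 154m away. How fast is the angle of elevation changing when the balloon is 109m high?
0.012979 rad/s

tan(θ) = y/154
sec²(θ) · dθ/dt = (1/154) · dy/dt
dθ/dt = cos²(θ)/154 · 3 = 154/(154² + 109²) · 3
dθ/dt = 0.012979 rad/s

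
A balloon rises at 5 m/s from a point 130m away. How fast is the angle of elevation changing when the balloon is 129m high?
0.019379 rad/s

tan(θ) = y/130
sec²(θ) · dθ/dt = (1/130) · dy/dt
dθ/dt = cos²(θ)/130 · 5 = 130/(130² + 129²) · 5
dθ/dt = 0.019379 rad/s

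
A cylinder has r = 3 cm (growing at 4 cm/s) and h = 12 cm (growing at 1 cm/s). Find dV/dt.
297π cm³/s

V = πr²h
dV/dt = 2πrh·dr/dt + πr²·dh/dt
= 2π(3)(12)(4) + π(3)²(1)
= 297π cm³/s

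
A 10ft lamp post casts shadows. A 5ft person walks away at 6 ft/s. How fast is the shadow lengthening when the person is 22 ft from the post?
6 ft/s

By similar triangles: 10/(x+s) = 5/s
Solving: s = 5x/5
ds/dt = 5/5 · dx/dt = 1 · 6 = 6 ft/s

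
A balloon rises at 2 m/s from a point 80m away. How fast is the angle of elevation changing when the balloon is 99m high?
0.009876 rad/s

tan(θ) = y/80
sec²(θ) · dθ/dt = (1/80) · dy/dt
dθ/dt = cos²(θ)/80 · 2 = 80/(80² + 99²) · 2
dθ/dt = 0.009876 rad/s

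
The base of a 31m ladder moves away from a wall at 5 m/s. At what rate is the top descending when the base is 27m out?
135√58/116 ≈ 8.863 m/s

x² + y² = 31²
2x·dx/dt + 2y·dy/dt = 0
dy/dt = -x/y · dx/dt = -27/(2√58) · 5 = -135√58/116 m/s
The top is descending at 135√58/116 ≈ 8.863 m/s.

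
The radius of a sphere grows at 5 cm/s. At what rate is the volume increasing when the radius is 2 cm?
80π cm³/s

V = (4/3)πr³
dV/dt = dV/dr · dr/dt = 4πr² · 5
At r = 2: dV/dt = 80π cm³/s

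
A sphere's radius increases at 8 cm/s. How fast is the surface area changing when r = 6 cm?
384π cm²/s

S = 4πr²
dS/dt = dS/dr · dr/dt = 8πr · 8
At r = 6: dS/dt = 384π cm²/s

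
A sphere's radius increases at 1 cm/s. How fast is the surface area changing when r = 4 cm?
32π cm²/s

S = 4πr²
dS/dt = dS/dr · dr/dt = 8πr · 1
At r = 4: dS/dt = 32π cm²/s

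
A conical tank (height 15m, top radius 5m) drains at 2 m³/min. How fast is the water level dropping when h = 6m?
1/(2π) ≈ 0.1592 m/min

r/h = 5/15, so r = (1/3)h
V = (1/3)πr²h = (1/3)π((1/3)h)²h = (1/27)πh³
dV/dh = (1/9)πh²
dh/dt = (dV/dt)/(dV/dh) = -2/((1/9)π·6²) = -1/(2π) m/min
The level is dropping at 1/(2π) ≈ 0.1592 m/min.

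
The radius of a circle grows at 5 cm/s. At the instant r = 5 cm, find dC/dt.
10π cm/s

C = 2πr
dC/dt = 2π · dr/dt = 2π · 5 = 10π cm/s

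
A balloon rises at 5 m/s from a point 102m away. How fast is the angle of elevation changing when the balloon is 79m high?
0.03064 rad/s

tan(θ) = y/102
sec²(θ) · dθ/dt = (1/102) · dy/dt
dθ/dt = cos²(θ)/102 · 5 = 102/(102² + 79²) · 5
dθ/dt = 0.03064 rad/s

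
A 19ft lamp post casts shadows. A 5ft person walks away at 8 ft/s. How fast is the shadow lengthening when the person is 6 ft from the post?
20/7 ft/s

By similar triangles: 19/(x+s) = 5/s
Solving: s = 5x/14
ds/dt = 5/14 · dx/dt = 5/14 · 8 = 20/7 ft/s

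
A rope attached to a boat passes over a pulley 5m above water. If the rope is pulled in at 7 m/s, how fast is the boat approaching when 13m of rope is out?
91/12 ≈ 7.583 m/s

rope² = x² + 5²
x = √(13² - 5²) = 12
dx/dt = (rope/x) · d(rope)/dt = (13/12) · (-7) = -91/12 m/s
The boat approaches at 91/12 ≈ 7.583 m/s.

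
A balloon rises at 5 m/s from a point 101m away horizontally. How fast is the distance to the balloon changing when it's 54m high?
270√13117/13117 ≈ 2.357 m/s

z² = 101² + y²
z = √(101² + 54²) = √13117
dz/dt = y/z · dy/dt = 54/√13117 · 5 = 270√13117/13117 ≈ 2.357 m/s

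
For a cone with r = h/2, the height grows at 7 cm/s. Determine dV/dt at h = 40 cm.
2800π cm³/s

V = (1/3)π(h/2)²h = πh³/12
dV/dt = πh²/4 · 7
At h = 40: dV/dt = 2800π cm³/s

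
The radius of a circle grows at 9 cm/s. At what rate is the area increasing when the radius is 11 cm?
198π cm²/s

A = πr²
dA/dt = 2πr · dr/dt = 2π(11)(9) = 198π cm²/s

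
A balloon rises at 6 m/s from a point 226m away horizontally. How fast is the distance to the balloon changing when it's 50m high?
75√13394/6697 ≈ 1.296 m/s

z² = 226² + y²
z = √(226² + 50²) = 2√13394
dz/dt = y/z · dy/dt = 50/(2√13394) · 6 = 75√13394/6697 ≈ 1.296 m/s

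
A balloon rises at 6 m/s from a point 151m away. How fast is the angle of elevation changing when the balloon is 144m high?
0.02081 rad/s

tan(θ) = y/151
sec²(θ) · dθ/dt = (1/151) · dy/dt
dθ/dt = cos²(θ)/151 · 6 = 151/(151² + 144²) · 6
dθ/dt = 0.02081 rad/s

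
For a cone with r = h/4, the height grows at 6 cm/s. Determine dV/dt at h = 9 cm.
243π/8 cm³/s

V = (1/3)π(h/4)²h = πh³/48
dV/dt = πh²/16 · 6
At h = 9: dV/dt = 243π/8 cm³/s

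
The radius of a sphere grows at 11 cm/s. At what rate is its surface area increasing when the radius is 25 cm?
2200π cm²/s

S = 4πr²
dS/dt = dS/dr · dr/dt = 8πr · 11
At r = 25: dS/dt = 2200π cm²/s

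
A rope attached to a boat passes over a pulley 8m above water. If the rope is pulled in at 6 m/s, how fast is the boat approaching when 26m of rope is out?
26√17/17 ≈ 6.306 m/s

rope² = x² + 8²
x = √(26² - 8²) = 6√17
dx/dt = (rope/x) · d(rope)/dt = (26/(6√17)) · (-6) = -26√17/17 m/s
The boat approaches at 26√17/17 ≈ 6.306 m/s.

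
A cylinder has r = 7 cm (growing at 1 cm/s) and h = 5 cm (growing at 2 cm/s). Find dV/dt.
168π cm³/s

V = πr²h
dV/dt = 2πrh·dr/dt + πr²·dh/dt
= 2π(7)(5)(1) + π(7)²(2)
= 168π cm³/s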